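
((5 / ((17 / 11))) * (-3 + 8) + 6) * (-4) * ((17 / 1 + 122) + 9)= -223184 / 17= -13128.47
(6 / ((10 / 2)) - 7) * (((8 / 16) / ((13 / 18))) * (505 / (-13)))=26361 / 169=155.98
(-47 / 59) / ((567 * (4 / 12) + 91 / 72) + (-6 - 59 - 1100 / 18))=-3384 / 272521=-0.01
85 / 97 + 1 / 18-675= -1176923 / 1746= -674.07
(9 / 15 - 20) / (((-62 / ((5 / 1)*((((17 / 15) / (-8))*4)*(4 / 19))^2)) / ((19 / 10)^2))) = 28033 / 348750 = 0.08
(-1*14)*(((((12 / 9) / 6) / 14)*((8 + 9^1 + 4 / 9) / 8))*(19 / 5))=-2983 / 1620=-1.84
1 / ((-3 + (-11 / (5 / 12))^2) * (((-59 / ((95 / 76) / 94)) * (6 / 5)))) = -625 / 2309221296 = -0.00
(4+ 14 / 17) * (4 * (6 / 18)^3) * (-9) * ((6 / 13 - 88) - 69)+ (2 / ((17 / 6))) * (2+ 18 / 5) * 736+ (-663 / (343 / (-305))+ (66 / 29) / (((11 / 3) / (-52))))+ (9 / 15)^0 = 147540036178 / 32974305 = 4474.39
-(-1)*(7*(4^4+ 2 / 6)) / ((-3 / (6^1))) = -10766 / 3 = -3588.67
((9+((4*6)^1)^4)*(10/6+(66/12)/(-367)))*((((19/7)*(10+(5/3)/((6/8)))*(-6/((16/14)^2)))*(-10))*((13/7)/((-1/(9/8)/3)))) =-245895709219875/46976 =-5234496534.82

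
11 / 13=0.85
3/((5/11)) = 33/5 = 6.60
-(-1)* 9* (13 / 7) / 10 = 117 / 70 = 1.67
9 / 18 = 1 / 2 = 0.50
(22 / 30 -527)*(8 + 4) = -31576 / 5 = -6315.20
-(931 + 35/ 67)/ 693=-2972/ 2211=-1.34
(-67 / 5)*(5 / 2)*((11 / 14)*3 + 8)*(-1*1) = 9715 / 28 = 346.96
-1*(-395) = 395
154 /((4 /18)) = 693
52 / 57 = 0.91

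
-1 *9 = -9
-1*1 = -1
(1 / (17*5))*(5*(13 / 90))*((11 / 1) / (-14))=-143 / 21420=-0.01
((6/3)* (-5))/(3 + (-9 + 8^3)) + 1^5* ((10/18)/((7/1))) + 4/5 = 68506/79695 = 0.86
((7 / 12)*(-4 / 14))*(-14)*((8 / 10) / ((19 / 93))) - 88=-78.86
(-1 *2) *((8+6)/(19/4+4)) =-16/5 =-3.20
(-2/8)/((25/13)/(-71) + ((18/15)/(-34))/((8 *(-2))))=313820/31231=10.05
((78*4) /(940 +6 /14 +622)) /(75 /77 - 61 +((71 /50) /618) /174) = -904172068800 /271791446759821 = -0.00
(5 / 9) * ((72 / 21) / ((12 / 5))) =50 / 63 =0.79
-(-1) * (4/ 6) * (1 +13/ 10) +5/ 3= 16/ 5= 3.20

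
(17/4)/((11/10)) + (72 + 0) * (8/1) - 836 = -5635/22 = -256.14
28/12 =7/3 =2.33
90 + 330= 420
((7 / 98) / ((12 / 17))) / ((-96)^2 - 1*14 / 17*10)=289 / 26297376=0.00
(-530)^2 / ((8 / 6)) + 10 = 210685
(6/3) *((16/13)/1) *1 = 32/13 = 2.46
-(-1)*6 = 6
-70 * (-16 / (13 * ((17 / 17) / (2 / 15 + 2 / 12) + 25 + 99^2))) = 210 / 23959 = 0.01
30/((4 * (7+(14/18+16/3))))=135/236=0.57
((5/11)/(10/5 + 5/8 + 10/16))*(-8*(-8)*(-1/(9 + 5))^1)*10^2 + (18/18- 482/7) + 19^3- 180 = 6553754/1001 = 6547.21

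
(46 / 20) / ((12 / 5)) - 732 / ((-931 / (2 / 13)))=313505 / 290472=1.08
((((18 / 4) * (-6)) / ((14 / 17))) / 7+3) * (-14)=165 / 7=23.57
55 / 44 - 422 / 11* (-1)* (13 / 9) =22439 / 396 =56.66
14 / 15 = 0.93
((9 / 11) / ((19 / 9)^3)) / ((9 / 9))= 0.09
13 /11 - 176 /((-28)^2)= 516 /539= 0.96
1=1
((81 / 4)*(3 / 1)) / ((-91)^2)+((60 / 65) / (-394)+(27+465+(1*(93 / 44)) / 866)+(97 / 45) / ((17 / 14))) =23481011120798599 / 47553338752920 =493.78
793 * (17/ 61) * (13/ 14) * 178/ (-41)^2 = 255697/ 11767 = 21.73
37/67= 0.55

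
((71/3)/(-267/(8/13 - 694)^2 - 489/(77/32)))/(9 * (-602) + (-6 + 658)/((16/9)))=1776823022128/77068204518789585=0.00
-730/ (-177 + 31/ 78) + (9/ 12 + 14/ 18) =561493/ 99180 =5.66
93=93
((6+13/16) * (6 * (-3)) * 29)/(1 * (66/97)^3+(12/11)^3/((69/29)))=-88317260673389/21374582080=-4131.88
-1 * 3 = -3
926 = 926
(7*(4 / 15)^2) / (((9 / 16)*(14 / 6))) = 256 / 675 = 0.38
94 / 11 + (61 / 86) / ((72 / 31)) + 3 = 807185 / 68112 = 11.85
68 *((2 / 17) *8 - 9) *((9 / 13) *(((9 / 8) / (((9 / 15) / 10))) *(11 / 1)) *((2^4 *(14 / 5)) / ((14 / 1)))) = -3255120 / 13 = -250393.85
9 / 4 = 2.25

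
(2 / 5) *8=16 / 5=3.20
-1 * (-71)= 71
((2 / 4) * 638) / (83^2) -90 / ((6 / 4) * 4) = -103016 / 6889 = -14.95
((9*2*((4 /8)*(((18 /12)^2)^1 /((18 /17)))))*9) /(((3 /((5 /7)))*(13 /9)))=28.37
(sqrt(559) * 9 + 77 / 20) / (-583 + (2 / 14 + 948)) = 539 / 51120 + 7 * sqrt(559) / 284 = 0.59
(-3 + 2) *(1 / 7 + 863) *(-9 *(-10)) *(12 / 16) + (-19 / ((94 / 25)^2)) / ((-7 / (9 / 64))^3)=-46288829915326485 / 794492403712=-58262.14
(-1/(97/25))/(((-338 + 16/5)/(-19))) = -2375/162378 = -0.01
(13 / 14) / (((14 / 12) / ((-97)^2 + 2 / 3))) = 7489.33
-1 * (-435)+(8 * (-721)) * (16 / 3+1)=-108287 / 3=-36095.67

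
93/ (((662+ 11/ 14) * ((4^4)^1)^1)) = 217/ 395904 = 0.00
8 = 8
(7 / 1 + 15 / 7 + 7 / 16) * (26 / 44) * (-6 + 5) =-13949 / 2464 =-5.66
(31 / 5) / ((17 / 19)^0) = 31 / 5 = 6.20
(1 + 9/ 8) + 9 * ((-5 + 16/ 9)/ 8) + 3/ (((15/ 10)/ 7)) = 25/ 2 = 12.50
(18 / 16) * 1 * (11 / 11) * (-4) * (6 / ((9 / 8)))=-24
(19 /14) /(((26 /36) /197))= 33687 /91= 370.19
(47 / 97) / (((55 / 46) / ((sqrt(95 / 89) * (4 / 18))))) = 4324 * sqrt(8455) / 4273335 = 0.09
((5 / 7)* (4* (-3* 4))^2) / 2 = 5760 / 7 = 822.86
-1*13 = -13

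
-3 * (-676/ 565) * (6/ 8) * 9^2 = 123201/ 565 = 218.05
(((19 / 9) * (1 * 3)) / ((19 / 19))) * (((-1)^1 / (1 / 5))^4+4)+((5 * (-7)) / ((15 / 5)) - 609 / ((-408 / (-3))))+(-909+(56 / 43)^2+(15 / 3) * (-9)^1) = 3015.22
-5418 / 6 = -903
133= 133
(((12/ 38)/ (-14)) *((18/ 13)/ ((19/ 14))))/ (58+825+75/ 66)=-2376/ 91283543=-0.00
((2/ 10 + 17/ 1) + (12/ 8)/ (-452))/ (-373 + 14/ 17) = -69547/ 1505160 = -0.05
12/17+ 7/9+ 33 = 5276/153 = 34.48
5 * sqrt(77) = 43.87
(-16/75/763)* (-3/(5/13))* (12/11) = 2496/1049125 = 0.00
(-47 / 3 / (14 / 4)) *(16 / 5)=-14.32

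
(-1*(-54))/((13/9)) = 486/13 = 37.38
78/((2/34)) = 1326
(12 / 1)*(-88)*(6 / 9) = -704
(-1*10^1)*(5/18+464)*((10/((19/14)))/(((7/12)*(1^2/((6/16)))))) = -417850/19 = -21992.11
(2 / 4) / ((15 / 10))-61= -182 / 3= -60.67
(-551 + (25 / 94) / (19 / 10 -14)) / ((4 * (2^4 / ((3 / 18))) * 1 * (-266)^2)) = -74611 / 3678988544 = -0.00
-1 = -1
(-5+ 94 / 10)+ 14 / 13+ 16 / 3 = 2108 / 195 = 10.81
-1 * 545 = -545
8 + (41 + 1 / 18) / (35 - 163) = 17693 / 2304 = 7.68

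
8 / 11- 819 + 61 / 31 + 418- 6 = -137868 / 341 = -404.30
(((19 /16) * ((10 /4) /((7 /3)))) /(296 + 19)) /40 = 19 /188160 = 0.00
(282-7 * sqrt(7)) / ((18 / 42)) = 658-49 * sqrt(7) / 3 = 614.79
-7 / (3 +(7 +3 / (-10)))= -70 / 97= -0.72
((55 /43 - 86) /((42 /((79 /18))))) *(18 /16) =-287797 /28896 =-9.96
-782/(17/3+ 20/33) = -374/3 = -124.67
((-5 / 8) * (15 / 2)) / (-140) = 15 / 448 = 0.03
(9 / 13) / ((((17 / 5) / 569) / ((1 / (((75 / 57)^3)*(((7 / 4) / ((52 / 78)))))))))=93666504 / 4834375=19.38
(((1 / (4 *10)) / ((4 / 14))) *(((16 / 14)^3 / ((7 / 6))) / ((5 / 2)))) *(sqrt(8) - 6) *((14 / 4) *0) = 0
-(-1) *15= 15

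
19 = 19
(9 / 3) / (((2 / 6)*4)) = 9 / 4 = 2.25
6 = 6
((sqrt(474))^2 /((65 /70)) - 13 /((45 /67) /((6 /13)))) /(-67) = -97798 /13065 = -7.49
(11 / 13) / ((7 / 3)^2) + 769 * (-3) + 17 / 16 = -23500531 / 10192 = -2305.78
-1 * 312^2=-97344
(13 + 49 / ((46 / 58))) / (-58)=-860 / 667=-1.29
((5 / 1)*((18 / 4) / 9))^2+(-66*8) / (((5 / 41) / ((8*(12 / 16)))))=-519427 / 20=-25971.35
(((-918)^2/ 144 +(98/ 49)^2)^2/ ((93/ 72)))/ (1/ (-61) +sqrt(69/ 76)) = 3815872766250/ 7956863 +6125479966875 * sqrt(1311)/ 7956863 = 28353588.83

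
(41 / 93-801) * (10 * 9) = -2233560 / 31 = -72050.32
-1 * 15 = -15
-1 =-1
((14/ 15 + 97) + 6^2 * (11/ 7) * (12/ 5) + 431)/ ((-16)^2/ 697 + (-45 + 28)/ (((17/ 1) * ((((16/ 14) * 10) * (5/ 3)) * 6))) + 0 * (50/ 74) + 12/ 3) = 7783426880/ 51036741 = 152.51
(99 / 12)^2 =68.06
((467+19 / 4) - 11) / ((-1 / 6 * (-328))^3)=49761 / 17643776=0.00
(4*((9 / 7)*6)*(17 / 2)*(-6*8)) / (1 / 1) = -88128 / 7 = -12589.71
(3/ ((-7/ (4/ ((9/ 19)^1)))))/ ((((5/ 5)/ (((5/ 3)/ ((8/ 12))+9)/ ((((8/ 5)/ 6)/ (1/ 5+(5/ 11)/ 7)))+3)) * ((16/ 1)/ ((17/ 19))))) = -25177/ 8624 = -2.92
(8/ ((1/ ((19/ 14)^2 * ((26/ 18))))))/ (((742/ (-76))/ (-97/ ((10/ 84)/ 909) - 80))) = 1320979144888/ 818055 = 1614780.36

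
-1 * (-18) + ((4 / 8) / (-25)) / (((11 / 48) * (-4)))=4956 / 275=18.02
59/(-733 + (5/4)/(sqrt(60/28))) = -0.08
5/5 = 1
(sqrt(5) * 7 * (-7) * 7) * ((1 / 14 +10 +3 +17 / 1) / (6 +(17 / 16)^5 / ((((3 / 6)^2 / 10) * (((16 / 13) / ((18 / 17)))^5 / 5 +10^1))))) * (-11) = 2427749875699341197312 * sqrt(5) / 239562250820287851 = 22660.56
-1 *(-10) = 10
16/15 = 1.07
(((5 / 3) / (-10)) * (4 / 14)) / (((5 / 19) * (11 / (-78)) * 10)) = 247 / 1925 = 0.13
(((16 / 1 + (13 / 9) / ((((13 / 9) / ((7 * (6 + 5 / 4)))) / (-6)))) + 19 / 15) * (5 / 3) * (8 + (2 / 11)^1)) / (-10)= 8617 / 22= 391.68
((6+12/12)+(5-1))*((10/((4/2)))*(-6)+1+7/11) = -312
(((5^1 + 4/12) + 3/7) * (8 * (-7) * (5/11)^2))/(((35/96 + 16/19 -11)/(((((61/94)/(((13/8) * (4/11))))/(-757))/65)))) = -16318720/107407557413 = -0.00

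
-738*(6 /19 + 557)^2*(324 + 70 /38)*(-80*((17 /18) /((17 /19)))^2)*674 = 767316337538102960 /171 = 4487230044082473.45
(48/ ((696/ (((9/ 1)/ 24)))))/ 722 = 0.00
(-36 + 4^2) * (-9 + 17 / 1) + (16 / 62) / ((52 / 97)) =-64286 / 403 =-159.52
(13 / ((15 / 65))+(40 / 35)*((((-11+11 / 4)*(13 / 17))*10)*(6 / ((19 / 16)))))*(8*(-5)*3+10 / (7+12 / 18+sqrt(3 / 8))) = 25067172*sqrt(6) / 1901501+69502912232 / 1901501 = 36583.90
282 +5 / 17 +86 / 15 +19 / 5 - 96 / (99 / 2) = 813136 / 2805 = 289.89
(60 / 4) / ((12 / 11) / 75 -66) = -4125 / 18146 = -0.23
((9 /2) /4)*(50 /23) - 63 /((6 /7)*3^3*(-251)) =510529 /207828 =2.46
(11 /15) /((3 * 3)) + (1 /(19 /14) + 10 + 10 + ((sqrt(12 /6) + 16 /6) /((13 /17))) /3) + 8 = 17 * sqrt(2) /39 + 999707 /33345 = 30.60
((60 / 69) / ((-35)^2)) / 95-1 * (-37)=19807029 / 535325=37.00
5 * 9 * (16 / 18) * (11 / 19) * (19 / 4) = 110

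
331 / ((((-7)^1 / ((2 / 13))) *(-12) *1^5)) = 0.61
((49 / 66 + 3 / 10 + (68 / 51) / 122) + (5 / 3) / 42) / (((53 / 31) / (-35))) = -14323829 / 640134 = -22.38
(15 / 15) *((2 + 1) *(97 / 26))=291 / 26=11.19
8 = 8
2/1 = 2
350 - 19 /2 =681 /2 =340.50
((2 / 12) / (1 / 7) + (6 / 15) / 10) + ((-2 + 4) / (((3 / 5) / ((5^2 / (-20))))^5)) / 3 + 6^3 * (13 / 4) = 6317621423 / 9331200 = 677.04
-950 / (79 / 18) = -17100 / 79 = -216.46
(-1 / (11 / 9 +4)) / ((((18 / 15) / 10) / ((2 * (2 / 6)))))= -50 / 47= -1.06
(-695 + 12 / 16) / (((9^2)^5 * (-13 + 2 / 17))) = 47209 / 3054423135276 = 0.00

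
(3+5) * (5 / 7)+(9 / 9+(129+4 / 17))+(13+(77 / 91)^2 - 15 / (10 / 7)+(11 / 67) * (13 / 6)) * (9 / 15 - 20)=1347274849 / 20211555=66.66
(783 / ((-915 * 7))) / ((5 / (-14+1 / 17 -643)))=2914848 / 181475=16.06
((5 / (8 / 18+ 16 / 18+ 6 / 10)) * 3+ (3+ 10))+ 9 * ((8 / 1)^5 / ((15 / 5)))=2851418 / 29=98324.76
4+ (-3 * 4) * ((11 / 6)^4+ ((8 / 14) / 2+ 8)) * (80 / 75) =-246.66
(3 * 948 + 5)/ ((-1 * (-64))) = 2849/ 64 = 44.52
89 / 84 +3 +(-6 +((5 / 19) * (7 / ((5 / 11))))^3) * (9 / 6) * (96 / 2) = 2514551111 / 576156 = 4364.36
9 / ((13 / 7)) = 63 / 13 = 4.85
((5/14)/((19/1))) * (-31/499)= -155/132734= -0.00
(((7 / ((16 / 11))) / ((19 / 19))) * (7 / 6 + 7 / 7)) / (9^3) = 1001 / 69984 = 0.01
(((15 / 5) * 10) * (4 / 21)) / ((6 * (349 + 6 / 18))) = 5 / 1834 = 0.00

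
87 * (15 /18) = 145 /2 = 72.50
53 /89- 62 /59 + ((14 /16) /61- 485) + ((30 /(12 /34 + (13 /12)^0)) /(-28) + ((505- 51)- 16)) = -19899002127 /412560568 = -48.23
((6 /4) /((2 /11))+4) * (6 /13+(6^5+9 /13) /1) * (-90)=-222932115 /26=-8574312.12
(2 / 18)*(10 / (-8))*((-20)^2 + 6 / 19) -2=-19699 / 342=-57.60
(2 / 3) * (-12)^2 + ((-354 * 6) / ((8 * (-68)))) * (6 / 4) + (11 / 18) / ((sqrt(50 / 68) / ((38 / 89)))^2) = 49449991241 / 484765200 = 102.01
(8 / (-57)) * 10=-80 / 57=-1.40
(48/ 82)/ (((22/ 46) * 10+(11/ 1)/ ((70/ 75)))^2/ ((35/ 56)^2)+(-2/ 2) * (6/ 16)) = 4976832/ 5971601989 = 0.00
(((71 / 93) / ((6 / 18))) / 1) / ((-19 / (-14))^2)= 13916 / 11191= 1.24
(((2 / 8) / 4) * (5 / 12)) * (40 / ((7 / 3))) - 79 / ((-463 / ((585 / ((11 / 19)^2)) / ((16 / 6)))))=175878245 / 1568644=112.12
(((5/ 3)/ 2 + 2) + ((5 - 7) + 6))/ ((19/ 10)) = 205/ 57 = 3.60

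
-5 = -5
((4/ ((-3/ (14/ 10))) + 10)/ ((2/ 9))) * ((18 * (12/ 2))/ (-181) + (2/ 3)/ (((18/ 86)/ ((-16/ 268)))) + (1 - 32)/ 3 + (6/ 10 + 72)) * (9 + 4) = 79816545926/ 2728575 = 29252.10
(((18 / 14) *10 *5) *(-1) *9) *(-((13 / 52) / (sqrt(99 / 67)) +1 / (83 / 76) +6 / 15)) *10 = 3375 *sqrt(737) / 77 +631800 / 83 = 8801.97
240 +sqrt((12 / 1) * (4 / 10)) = 2 * sqrt(30) / 5 +240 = 242.19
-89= -89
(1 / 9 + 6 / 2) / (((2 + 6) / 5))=35 / 18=1.94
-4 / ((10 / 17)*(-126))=17 / 315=0.05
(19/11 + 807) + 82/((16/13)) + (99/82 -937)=-218069/3608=-60.44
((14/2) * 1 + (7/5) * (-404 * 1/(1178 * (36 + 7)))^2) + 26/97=2261163380641/311106610565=7.27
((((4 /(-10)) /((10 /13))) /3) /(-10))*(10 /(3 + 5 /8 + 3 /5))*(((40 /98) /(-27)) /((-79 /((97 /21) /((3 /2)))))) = 6208 /256798269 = 0.00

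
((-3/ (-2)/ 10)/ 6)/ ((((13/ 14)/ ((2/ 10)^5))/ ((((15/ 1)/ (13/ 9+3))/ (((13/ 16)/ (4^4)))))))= 24192/ 2640625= 0.01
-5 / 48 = -0.10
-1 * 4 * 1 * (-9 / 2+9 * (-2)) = 90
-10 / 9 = -1.11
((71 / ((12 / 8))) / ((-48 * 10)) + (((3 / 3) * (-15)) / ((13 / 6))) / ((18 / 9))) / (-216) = 33323 / 2021760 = 0.02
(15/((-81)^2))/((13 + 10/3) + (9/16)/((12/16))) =4/29889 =0.00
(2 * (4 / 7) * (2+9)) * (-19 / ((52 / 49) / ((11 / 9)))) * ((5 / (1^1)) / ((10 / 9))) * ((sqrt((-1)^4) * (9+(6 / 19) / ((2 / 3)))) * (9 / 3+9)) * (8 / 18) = -813120 / 13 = -62547.69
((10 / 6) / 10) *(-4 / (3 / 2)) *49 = -196 / 9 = -21.78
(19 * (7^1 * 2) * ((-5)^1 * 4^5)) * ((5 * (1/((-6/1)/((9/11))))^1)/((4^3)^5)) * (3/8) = 29925/92274688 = 0.00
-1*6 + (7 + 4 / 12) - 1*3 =-5 / 3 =-1.67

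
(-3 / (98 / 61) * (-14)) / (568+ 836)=61 / 3276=0.02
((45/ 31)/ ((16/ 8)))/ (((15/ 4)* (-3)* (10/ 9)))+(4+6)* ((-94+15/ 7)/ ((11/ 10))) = -9967193/ 11935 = -835.12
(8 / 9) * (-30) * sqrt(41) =-80 * sqrt(41) / 3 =-170.75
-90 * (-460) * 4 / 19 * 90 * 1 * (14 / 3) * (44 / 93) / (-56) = -18216000 / 589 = -30926.99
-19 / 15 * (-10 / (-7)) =-1.81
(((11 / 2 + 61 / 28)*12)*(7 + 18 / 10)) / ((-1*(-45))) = 18.02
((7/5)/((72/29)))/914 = 0.00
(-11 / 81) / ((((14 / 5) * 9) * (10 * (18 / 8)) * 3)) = -11 / 137781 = -0.00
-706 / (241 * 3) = -706 / 723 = -0.98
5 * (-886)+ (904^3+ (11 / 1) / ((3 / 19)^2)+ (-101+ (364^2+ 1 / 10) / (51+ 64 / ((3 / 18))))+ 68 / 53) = 510962994406999 / 691650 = 738759480.09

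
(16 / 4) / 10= 0.40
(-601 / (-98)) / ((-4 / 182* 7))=-7813 / 196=-39.86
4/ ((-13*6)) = -2/ 39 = -0.05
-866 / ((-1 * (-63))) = -866 / 63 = -13.75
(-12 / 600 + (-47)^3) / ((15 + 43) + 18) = -5191151 / 3800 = -1366.09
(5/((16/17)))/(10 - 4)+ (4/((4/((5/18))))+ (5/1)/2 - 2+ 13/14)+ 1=7241/2016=3.59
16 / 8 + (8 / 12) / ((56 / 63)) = 11 / 4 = 2.75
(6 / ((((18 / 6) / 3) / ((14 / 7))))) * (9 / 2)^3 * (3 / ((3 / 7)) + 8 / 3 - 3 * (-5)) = 26973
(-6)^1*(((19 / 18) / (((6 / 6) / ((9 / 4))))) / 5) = -57 / 20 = -2.85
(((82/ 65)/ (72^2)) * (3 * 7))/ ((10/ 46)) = 6601/ 280800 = 0.02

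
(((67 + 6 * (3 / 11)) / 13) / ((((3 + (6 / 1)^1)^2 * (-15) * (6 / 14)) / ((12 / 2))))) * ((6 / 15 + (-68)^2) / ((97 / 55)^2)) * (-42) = 37637529160 / 9907677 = 3798.82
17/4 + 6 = 10.25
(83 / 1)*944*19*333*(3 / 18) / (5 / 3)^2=743599656 / 25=29743986.24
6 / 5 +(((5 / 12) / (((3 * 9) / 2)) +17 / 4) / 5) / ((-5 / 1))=8333 / 8100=1.03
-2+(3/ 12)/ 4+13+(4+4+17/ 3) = 1187/ 48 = 24.73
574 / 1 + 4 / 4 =575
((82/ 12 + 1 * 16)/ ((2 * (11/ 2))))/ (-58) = -137/ 3828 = -0.04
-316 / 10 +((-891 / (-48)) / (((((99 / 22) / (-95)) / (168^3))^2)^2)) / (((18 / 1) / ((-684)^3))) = -165675396189473689028065753538809036800158 / 5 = -33135079237894737805613150000000000000000.00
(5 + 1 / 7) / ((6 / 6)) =36 / 7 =5.14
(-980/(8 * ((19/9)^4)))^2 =2583879428025/67934252164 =38.04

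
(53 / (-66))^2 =2809 / 4356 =0.64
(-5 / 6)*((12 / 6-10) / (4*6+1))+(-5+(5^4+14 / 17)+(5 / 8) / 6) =621.19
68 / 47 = 1.45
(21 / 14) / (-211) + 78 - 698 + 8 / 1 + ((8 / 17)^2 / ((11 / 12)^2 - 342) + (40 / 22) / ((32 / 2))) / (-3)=-242023571621587 / 395434423956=-612.04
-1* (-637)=637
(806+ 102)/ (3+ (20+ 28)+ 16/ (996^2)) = 14074227/ 790513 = 17.80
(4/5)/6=2/15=0.13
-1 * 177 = -177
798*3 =2394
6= 6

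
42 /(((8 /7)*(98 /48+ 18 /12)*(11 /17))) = 882 /55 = 16.04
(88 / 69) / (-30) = -44 / 1035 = -0.04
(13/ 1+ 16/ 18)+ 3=152/ 9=16.89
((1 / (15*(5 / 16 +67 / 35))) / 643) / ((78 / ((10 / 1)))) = 0.00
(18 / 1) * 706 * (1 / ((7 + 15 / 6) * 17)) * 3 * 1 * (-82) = -6252336 / 323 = -19357.08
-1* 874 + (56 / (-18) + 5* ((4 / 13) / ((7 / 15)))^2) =-65208214 / 74529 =-874.94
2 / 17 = 0.12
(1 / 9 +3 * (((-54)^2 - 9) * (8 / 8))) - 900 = 7821.11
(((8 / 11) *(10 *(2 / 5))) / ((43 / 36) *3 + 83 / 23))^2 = 78004224 / 476767225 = 0.16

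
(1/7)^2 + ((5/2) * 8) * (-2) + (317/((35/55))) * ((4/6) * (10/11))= 38503/147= 261.93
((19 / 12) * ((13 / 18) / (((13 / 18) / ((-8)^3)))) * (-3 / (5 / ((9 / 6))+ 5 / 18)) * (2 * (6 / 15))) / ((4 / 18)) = 787968 / 325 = 2424.52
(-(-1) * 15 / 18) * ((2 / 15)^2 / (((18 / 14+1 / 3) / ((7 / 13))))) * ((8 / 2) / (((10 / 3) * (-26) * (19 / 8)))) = -392 / 4094025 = -0.00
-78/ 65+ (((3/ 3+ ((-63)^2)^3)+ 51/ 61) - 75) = 19069668151064/ 305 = 62523502134.64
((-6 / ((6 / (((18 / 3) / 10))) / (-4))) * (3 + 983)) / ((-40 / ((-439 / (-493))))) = -1317 / 25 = -52.68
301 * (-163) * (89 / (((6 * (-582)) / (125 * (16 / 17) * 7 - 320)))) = 629643.49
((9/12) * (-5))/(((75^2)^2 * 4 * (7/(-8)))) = 1/29531250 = 0.00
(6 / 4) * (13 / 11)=39 / 22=1.77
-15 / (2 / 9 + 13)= -135 / 119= -1.13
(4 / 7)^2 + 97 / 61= 5729 / 2989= 1.92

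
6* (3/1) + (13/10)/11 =1993/110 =18.12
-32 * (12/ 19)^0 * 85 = -2720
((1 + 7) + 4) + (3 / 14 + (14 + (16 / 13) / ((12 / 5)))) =14593 / 546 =26.73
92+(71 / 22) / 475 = 961471 / 10450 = 92.01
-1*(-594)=594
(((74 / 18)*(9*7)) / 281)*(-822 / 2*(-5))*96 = 51095520 / 281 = 181834.59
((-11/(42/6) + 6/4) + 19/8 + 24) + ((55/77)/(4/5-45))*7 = 324133/12376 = 26.19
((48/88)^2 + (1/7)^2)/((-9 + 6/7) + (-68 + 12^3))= 1885/9793861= 0.00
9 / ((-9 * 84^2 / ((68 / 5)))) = -17 / 8820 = -0.00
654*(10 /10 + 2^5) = 21582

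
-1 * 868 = -868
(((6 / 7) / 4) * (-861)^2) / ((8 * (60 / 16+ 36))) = 499.54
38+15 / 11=433 / 11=39.36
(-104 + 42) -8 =-70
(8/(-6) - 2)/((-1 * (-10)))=-1/3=-0.33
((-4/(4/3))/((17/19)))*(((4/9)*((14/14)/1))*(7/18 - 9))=5890/459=12.83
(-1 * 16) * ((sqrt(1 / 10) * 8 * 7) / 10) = -224 * sqrt(10) / 25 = -28.33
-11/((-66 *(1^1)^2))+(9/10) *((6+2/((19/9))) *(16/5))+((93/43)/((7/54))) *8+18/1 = 147250099/857850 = 171.65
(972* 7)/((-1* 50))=-3402/25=-136.08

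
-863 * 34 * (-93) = 2728806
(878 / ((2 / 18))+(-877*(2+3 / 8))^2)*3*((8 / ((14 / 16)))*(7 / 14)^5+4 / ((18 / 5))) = 3059774267 / 168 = 18212942.07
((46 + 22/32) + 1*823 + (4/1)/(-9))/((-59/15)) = -625855/2832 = -220.99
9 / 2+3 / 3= 11 / 2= 5.50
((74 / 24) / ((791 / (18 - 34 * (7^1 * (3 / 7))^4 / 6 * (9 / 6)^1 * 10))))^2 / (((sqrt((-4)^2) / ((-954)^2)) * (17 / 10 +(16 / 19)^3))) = 126918230726102895 / 1788375064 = 70968463.65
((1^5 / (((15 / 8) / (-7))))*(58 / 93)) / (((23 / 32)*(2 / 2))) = -103936 / 32085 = -3.24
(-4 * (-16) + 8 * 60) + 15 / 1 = 559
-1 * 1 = -1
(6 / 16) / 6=1 / 16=0.06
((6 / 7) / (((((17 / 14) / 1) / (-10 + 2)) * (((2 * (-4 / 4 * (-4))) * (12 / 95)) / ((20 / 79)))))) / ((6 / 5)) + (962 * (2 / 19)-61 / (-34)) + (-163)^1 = -61.12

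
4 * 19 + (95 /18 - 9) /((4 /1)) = 5405 /72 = 75.07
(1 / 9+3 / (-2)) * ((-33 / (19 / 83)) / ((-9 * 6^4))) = -22825 / 1329696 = -0.02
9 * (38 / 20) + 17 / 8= 769 / 40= 19.22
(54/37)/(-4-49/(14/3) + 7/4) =-72/629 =-0.11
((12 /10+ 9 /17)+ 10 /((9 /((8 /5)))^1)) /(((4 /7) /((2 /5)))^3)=920269 /765000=1.20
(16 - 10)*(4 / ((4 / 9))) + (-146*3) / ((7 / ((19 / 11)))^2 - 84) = 1475448 / 24395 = 60.48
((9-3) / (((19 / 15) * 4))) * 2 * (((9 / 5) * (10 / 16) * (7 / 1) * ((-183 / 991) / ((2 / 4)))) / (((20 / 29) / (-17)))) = 51154173 / 301264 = 169.80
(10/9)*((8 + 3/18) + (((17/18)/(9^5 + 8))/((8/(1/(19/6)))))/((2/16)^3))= 91640405/10098747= 9.07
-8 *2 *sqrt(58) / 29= -16 *sqrt(58) / 29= -4.20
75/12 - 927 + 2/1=-918.75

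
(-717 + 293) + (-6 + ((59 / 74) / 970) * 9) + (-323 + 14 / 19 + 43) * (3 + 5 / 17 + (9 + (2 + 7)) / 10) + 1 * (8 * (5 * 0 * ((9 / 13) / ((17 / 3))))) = -8590446795 / 4636988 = -1852.59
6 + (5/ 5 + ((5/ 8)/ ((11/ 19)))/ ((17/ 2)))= 5331/ 748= 7.13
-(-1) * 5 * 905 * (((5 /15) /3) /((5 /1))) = 905 /9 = 100.56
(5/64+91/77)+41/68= 1.86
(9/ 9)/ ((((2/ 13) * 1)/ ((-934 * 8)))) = -48568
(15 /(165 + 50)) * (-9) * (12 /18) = -18 /43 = -0.42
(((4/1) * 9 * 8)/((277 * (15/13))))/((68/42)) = 0.56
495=495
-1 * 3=-3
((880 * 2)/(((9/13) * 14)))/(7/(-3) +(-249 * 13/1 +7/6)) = -22880/408009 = -0.06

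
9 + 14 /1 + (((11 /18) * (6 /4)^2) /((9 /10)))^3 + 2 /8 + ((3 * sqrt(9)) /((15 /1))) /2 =6325619 /233280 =27.12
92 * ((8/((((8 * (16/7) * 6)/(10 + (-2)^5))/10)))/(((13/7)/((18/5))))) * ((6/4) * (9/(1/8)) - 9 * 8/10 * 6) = -12049884/65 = -185382.83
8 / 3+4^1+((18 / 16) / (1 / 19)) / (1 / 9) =4777 / 24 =199.04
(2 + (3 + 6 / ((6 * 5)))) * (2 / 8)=13 / 10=1.30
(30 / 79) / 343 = 30 / 27097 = 0.00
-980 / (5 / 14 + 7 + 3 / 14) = -6860 / 53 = -129.43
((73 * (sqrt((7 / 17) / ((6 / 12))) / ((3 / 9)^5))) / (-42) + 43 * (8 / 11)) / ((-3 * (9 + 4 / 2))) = 10.67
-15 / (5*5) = -3 / 5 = -0.60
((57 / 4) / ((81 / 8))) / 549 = 38 / 14823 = 0.00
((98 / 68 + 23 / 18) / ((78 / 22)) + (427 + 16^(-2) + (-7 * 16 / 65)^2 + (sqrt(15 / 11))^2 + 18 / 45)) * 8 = 2361900491321 / 682624800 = 3460.03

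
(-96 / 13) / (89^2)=-96 / 102973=-0.00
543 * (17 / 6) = 3077 / 2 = 1538.50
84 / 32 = 21 / 8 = 2.62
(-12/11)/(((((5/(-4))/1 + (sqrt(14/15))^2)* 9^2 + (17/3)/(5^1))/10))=7200/16181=0.44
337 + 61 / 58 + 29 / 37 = 727141 / 2146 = 338.84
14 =14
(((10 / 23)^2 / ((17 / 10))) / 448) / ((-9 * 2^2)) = -125 / 18129888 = -0.00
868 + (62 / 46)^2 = 460133 / 529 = 869.82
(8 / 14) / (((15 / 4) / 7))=16 / 15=1.07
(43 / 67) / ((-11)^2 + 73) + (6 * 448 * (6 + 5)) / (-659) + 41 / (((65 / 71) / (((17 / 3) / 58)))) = -980625953809 / 24219465855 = -40.49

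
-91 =-91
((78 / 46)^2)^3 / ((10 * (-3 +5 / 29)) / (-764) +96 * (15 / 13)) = 253374181998327 / 1181152452050425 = 0.21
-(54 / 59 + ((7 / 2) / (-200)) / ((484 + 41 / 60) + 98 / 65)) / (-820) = 409551213 / 366941980400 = 0.00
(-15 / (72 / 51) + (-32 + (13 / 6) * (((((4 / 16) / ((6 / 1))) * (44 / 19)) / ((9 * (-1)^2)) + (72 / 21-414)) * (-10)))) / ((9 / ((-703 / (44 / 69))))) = -649291407577 / 598752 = -1084407.91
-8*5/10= -4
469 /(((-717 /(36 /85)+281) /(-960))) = 5402880 /16943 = 318.89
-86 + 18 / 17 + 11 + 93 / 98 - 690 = -1271145 / 1666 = -762.99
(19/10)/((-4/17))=-323/40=-8.08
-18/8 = -9/4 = -2.25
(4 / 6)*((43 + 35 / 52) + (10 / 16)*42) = 606 / 13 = 46.62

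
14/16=7/8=0.88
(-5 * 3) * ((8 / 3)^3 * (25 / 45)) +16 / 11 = -139504 / 891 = -156.57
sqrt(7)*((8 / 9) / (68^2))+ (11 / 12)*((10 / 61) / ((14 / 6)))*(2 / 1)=sqrt(7) / 5202+ 55 / 427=0.13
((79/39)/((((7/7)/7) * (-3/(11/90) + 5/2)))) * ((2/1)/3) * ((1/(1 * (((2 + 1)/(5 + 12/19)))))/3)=-2603524/9703395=-0.27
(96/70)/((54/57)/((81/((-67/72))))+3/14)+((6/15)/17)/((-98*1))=246132739/36506225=6.74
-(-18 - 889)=907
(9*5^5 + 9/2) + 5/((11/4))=618889/22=28131.32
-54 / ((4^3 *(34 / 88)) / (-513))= 152361 / 136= 1120.30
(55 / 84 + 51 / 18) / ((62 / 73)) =21389 / 5208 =4.11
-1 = -1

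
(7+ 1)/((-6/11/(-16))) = 704/3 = 234.67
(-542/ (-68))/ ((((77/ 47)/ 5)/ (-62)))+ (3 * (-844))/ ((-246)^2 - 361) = -118763420813/ 78742895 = -1508.24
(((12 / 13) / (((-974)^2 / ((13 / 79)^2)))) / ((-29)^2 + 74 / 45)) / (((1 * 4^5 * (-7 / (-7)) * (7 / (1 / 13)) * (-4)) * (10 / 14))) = -27 / 229894683819831296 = -0.00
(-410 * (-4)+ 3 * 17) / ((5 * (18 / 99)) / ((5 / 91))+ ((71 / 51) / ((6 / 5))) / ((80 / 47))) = 91070496 / 927779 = 98.16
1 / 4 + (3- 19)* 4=-255 / 4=-63.75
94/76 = 47/38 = 1.24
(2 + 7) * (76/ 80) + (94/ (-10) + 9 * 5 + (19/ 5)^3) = 49511/ 500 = 99.02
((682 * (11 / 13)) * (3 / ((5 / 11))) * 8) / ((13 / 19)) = 37630032 / 845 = 44532.58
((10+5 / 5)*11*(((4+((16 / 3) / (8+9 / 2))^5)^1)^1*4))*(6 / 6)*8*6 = 73767345521408 / 791015625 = 93256.50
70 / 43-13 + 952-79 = 37050 / 43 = 861.63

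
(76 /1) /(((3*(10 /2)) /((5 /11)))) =76 /33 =2.30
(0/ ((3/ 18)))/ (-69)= 0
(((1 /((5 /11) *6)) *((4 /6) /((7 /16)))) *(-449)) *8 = -632192 /315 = -2006.96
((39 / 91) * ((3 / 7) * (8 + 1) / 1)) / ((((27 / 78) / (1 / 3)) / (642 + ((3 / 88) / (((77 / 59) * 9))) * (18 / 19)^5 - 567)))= 12269309064714 / 102765536797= 119.39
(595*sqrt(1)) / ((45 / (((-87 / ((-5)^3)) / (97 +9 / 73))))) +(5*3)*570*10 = 227323376923 / 2658750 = 85500.09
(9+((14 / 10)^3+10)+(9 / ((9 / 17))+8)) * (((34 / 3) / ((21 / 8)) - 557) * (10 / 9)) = -406894834 / 14175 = -28705.10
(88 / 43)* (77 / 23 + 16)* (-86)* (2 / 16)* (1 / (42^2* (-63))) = 4895 / 1278018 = 0.00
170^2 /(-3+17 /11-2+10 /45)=-143055 /16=-8940.94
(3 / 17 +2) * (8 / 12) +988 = 50462 / 51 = 989.45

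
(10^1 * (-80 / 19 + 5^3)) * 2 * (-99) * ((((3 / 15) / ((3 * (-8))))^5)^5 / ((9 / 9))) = 187 / 7458963441305807597705625600000000000000000000000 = 0.00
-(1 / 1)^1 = -1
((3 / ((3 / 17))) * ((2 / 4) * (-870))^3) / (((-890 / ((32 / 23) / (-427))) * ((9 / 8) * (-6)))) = 663380800 / 874069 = 758.96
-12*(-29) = 348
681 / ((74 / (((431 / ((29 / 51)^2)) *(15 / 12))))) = 3817110555 / 248936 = 15333.70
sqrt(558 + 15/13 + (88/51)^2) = sqrt(247095433)/663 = 23.71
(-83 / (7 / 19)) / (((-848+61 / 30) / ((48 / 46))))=1135440 / 4086019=0.28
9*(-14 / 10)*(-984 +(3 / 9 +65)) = 57876 / 5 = 11575.20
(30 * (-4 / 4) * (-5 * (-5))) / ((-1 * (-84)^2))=125 / 1176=0.11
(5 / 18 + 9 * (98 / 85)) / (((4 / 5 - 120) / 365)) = -5949865 / 182376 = -32.62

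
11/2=5.50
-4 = -4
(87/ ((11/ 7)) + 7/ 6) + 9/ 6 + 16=2443/ 33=74.03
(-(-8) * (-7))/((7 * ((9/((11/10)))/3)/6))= -88/5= -17.60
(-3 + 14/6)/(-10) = 0.07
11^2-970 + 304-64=-609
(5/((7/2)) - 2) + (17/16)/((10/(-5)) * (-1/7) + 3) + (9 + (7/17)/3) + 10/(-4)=839387/131376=6.39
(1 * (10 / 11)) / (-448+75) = -10 / 4103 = -0.00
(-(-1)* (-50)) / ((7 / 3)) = -150 / 7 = -21.43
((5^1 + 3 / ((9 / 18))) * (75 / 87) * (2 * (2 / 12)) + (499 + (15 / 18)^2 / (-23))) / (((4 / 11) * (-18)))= -132628793 / 1728864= -76.71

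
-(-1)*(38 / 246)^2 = 361 / 15129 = 0.02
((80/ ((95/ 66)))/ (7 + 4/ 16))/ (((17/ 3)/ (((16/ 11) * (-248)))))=-4571136/ 9367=-488.00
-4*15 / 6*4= -40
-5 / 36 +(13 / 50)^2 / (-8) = -26521 / 180000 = -0.15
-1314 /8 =-657 /4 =-164.25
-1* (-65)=65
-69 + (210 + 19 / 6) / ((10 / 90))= 1849.50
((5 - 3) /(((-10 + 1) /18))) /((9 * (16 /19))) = -0.53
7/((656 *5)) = 7/3280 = 0.00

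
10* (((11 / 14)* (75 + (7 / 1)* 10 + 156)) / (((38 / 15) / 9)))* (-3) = -957825 / 38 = -25205.92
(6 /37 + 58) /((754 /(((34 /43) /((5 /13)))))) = 36584 /230695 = 0.16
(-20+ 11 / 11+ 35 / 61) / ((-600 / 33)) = 3091 / 3050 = 1.01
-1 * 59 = -59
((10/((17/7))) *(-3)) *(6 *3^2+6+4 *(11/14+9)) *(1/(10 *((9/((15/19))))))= -3470/323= -10.74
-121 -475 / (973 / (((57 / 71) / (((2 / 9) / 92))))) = -19568093 / 69083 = -283.25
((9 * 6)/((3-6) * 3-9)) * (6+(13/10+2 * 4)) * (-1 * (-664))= -30477.60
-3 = -3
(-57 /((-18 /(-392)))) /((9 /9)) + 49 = -1192.33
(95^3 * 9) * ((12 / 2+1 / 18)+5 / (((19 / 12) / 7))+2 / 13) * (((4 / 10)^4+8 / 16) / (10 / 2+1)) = 9952500333 / 520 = 19139423.72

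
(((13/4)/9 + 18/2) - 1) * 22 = 3311/18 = 183.94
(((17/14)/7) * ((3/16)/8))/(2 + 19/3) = 153/313600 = 0.00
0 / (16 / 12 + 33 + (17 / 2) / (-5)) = 0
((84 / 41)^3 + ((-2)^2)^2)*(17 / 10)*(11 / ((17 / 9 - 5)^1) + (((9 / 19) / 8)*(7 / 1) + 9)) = 2253557655 / 9166493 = 245.85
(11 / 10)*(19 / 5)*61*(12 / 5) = 76494 / 125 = 611.95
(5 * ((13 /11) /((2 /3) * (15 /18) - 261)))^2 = 342225 /664814656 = 0.00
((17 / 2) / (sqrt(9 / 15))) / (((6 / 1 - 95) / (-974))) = 8279 *sqrt(15) / 267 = 120.09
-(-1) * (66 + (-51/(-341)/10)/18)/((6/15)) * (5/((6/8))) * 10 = 33759425/3069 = 11000.14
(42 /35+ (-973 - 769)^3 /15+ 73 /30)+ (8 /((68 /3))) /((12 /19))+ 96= -29955184249 /85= -352413932.34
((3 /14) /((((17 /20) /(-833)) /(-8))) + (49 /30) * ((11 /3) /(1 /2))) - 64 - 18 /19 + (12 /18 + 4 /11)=15311911 /9405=1628.06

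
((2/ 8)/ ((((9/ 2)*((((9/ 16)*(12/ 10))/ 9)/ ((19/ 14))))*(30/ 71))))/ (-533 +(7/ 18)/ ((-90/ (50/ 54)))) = -145692/ 32639033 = -0.00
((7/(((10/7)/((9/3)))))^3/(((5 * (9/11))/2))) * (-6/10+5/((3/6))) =182473599/12500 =14597.89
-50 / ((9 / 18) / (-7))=700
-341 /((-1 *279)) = 11 /9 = 1.22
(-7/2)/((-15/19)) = 133/30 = 4.43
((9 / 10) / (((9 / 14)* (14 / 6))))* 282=846 / 5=169.20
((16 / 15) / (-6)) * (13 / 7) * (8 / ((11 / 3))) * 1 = -832 / 1155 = -0.72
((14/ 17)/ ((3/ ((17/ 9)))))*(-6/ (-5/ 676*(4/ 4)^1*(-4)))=-4732/ 45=-105.16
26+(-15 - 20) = -9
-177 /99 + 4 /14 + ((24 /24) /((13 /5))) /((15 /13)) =-90 /77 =-1.17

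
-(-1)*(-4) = -4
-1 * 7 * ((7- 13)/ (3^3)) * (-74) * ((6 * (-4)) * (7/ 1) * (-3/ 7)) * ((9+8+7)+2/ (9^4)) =-1305078208/ 6561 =-198914.53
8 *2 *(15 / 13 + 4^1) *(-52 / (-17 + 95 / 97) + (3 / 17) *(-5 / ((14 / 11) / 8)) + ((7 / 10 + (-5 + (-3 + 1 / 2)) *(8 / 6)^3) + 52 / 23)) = -83621763608 / 59242365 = -1411.52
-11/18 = -0.61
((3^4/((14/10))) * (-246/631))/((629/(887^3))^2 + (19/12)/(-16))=9316077183798670635776640/40871701623586306682083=227.93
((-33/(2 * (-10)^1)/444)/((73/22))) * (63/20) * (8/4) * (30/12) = 0.02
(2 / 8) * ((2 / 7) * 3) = 3 / 14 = 0.21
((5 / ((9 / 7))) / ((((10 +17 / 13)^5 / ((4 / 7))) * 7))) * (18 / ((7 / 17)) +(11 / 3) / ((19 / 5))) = 132380806220 / 1725441021189459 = 0.00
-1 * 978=-978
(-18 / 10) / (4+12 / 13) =-117 / 320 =-0.37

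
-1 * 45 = -45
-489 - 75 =-564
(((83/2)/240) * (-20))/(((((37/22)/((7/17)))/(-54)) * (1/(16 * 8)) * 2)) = 1840608/629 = 2926.24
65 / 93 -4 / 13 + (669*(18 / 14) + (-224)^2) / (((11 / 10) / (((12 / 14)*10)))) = 259151581147 / 651651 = 397684.62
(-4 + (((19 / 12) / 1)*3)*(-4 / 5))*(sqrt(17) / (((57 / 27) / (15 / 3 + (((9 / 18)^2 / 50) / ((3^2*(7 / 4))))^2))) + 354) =-13806 / 5-644962513*sqrt(17) / 34912500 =-2837.37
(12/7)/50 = 6/175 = 0.03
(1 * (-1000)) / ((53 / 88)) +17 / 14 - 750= -1787599 / 742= -2409.16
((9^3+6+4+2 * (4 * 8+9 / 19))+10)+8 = 15617 / 19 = 821.95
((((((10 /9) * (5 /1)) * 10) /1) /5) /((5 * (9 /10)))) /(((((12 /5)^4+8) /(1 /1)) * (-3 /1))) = -15625 /781731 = -0.02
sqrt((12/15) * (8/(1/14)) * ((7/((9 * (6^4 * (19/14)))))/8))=7 * sqrt(665)/2565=0.07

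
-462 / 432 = -77 / 72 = -1.07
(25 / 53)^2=0.22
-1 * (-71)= 71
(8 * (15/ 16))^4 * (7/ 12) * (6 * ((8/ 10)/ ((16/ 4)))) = 70875/ 32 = 2214.84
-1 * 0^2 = 0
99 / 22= 9 / 2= 4.50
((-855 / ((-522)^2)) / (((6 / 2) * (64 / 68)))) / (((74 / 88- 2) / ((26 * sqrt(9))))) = 13585 / 181656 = 0.07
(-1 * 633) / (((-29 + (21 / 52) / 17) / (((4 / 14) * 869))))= 972536136 / 179305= 5423.92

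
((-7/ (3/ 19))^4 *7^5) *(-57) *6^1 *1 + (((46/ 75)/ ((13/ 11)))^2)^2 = -20065792361810806755722954/ 903687890625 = -22204339097576.15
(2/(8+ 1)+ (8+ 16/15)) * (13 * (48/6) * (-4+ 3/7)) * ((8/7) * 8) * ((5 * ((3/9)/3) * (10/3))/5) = -139110400/11907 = -11683.08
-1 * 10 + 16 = 6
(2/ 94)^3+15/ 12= 519119/ 415292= 1.25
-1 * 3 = -3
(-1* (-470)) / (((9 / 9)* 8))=235 / 4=58.75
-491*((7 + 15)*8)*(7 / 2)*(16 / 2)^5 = -9910878208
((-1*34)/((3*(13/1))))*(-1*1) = 34/39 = 0.87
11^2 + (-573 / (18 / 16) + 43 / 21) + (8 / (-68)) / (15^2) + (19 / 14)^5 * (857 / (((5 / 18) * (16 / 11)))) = 154353672922621 / 16457414400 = 9378.97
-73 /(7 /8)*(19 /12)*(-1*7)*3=2774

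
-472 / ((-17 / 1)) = 472 / 17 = 27.76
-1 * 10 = -10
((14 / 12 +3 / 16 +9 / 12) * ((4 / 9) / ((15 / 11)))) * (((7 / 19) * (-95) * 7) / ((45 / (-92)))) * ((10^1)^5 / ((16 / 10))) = 15651212500 / 729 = 21469427.30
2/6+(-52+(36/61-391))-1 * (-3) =-80351/183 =-439.08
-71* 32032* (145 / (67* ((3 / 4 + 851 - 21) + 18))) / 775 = -37687936 / 5036725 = -7.48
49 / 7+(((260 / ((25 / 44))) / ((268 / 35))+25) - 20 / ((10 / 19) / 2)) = 1056 / 67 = 15.76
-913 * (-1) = 913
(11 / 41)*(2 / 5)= 22 / 205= 0.11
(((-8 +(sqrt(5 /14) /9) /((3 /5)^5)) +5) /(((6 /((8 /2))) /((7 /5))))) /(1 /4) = -56 /5 +2500 * sqrt(70) /6561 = -8.01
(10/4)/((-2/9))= -45/4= -11.25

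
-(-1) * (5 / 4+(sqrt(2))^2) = 13 / 4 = 3.25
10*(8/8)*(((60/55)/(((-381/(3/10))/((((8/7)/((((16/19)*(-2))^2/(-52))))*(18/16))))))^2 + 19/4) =186071528727121/3916957327360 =47.50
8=8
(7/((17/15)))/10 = 21/34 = 0.62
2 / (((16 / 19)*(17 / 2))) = 19 / 68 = 0.28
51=51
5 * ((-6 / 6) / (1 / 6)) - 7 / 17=-517 / 17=-30.41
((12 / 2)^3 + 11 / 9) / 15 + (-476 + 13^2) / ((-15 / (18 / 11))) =71239 / 1485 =47.97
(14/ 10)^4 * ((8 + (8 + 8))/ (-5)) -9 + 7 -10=-95124/ 3125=-30.44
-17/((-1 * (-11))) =-17/11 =-1.55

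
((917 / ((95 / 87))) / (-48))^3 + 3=-18795705725857 / 3511808000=-5352.15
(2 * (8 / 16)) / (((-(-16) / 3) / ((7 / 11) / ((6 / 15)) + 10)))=765 / 352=2.17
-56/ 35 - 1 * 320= -321.60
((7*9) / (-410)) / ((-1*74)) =63 / 30340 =0.00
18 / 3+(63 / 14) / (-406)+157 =162.99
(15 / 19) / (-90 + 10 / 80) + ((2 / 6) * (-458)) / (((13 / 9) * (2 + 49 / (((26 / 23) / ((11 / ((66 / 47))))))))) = -231636288 / 727871741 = -0.32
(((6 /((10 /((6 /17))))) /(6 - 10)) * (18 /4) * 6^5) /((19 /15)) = -472392 /323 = -1462.51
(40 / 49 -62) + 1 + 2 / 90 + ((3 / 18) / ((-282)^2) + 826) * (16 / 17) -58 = 9633318308 / 14612535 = 659.25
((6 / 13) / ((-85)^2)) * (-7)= -0.00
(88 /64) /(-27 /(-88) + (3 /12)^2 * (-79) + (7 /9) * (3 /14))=-726 /2357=-0.31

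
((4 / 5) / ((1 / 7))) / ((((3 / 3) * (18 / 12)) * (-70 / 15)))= -0.80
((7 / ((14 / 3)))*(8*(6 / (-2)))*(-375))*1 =13500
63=63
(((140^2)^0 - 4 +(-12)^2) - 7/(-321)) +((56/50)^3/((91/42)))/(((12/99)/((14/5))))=50858600756/326015625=156.00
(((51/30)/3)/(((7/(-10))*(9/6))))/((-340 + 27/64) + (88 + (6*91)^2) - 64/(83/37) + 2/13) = -2347904/1295744055795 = -0.00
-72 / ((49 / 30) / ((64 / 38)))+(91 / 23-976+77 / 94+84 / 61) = -128195610309 / 122782142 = -1044.09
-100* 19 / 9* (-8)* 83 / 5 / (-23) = -252320 / 207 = -1218.94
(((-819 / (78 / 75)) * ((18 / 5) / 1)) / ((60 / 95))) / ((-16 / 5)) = 89775 / 64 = 1402.73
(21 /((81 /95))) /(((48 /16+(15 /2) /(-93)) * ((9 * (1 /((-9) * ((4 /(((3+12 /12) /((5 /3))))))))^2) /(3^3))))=1030750 /181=5694.75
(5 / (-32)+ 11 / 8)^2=1521 / 1024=1.49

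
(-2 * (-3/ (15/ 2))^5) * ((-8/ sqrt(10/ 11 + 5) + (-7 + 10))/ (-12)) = -16/ 3125 + 128 * sqrt(715)/ 609375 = 0.00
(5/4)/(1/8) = 10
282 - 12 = 270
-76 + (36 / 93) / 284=-167273 / 2201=-76.00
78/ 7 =11.14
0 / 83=0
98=98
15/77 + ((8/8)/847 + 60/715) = 3082/11011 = 0.28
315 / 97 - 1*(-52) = 5359 / 97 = 55.25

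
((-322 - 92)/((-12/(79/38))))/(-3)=-1817/76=-23.91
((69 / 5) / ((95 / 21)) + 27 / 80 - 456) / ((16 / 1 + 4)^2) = -3439851 / 3040000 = -1.13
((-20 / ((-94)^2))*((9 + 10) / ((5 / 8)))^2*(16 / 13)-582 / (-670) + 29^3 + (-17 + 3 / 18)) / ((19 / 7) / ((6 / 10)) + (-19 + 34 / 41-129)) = -403720463481643 / 2363085459410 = -170.84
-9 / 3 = -3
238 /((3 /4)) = 952 /3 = 317.33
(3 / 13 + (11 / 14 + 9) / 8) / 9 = 2117 / 13104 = 0.16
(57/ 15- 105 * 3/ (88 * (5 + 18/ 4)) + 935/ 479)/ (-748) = -10762311/ 1497660560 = -0.01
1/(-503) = -0.00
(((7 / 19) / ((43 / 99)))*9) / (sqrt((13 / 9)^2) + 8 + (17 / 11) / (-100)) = 61746300 / 76264499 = 0.81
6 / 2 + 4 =7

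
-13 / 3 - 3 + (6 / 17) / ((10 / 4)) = -1834 / 255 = -7.19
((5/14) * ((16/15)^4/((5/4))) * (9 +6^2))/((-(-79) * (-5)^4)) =0.00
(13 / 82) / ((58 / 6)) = 39 / 2378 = 0.02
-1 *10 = -10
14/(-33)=-14/33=-0.42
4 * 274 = 1096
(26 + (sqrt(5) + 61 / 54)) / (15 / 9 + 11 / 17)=51*sqrt(5) / 118 + 24905 / 2124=12.69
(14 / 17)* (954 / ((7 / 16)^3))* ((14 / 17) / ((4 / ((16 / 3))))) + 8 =20856632 / 2023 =10309.75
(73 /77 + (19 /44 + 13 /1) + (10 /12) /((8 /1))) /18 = 0.80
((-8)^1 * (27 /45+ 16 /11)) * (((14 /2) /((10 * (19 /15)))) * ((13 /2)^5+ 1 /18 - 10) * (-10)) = 2640969443 /2508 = 1053018.12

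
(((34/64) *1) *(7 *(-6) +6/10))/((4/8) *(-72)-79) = 0.19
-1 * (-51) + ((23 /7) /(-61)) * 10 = 21547 /427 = 50.46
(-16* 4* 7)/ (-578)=224/ 289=0.78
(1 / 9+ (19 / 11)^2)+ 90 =93.09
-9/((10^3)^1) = -9/1000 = -0.01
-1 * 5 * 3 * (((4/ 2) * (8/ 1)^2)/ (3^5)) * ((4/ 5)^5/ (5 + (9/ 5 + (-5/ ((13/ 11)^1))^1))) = -1703936/ 1690875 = -1.01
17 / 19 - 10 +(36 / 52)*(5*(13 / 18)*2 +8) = 1.43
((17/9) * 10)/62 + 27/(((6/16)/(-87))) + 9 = -1745060/279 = -6254.70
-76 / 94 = -38 / 47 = -0.81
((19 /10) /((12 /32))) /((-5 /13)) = -13.17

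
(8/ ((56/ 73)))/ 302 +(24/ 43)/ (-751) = 2306653/ 68267402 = 0.03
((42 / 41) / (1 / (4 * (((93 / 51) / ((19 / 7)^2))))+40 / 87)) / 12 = 1850142 / 31855319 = 0.06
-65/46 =-1.41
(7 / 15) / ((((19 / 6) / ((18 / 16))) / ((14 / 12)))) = 147 / 760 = 0.19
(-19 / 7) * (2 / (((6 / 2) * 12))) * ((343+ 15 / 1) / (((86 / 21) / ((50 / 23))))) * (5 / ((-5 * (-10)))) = -2.87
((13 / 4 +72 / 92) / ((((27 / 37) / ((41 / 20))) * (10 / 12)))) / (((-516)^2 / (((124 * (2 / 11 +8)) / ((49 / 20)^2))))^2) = 386326805000 / 70520570691276321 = 0.00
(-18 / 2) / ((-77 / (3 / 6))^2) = -9 / 23716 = -0.00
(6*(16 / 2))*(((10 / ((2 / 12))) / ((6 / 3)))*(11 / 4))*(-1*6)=-23760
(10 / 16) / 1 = 5 / 8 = 0.62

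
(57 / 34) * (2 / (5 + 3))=57 / 136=0.42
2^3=8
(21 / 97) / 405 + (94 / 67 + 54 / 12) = 10359083 / 1754730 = 5.90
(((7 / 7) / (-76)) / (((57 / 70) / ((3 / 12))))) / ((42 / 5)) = -0.00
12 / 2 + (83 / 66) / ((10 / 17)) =5371 / 660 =8.14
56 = 56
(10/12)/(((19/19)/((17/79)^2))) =1445/37446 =0.04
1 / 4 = 0.25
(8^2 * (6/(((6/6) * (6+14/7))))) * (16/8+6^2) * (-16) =-29184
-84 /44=-21 /11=-1.91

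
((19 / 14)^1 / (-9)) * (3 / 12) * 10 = -95 / 252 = -0.38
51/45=17/15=1.13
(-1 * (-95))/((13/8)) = 760/13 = 58.46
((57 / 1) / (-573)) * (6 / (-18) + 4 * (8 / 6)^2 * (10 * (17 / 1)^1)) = -120.22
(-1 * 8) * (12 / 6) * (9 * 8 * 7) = -8064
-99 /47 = -2.11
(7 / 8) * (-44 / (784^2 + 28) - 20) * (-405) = 7087.53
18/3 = 6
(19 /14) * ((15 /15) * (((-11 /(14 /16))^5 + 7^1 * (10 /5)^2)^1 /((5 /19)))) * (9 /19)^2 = -213712367166 /588245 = -363305.03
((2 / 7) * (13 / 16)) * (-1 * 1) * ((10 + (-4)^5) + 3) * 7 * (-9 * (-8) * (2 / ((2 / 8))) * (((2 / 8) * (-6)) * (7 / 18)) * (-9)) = 4968054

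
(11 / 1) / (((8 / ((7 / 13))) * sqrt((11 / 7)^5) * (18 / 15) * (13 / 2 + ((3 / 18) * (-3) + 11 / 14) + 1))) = 12005 * sqrt(77) / 4114968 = 0.03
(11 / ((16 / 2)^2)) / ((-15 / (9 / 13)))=-33 / 4160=-0.01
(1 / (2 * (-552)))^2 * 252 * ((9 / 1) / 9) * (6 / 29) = 21 / 490912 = 0.00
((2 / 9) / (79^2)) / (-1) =-2 / 56169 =-0.00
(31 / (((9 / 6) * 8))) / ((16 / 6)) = 31 / 32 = 0.97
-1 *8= -8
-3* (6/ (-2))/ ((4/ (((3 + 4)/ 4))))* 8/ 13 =63/ 26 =2.42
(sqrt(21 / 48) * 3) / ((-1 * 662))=-3 * sqrt(7) / 2648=-0.00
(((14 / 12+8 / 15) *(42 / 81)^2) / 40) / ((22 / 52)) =10829 / 400950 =0.03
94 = 94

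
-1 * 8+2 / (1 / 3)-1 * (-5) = 3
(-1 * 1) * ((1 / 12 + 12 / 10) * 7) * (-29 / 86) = 15631 / 5160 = 3.03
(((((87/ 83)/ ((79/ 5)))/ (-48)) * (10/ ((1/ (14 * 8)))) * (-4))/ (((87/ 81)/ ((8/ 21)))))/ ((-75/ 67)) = -12864/ 6557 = -1.96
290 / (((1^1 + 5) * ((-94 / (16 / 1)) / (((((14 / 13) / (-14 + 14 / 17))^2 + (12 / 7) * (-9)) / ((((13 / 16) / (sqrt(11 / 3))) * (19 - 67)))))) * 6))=-677220905 * sqrt(33) / 3747062592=-1.04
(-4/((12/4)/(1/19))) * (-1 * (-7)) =-28/57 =-0.49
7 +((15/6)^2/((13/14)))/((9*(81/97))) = 149653/18954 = 7.90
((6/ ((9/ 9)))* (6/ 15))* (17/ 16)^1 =51/ 20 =2.55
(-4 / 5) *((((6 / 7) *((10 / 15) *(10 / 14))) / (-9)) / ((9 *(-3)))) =-16 / 11907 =-0.00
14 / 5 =2.80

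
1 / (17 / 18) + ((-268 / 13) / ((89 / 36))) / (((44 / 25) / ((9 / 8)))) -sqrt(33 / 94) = -1848303 / 432718 -sqrt(3102) / 94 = -4.86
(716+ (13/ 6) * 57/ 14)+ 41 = 21443/ 28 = 765.82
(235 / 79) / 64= 235 / 5056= 0.05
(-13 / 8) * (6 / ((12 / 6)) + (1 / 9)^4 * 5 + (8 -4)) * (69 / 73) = -3433417 / 319302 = -10.75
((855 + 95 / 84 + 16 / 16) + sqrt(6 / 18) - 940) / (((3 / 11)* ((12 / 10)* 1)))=-251.45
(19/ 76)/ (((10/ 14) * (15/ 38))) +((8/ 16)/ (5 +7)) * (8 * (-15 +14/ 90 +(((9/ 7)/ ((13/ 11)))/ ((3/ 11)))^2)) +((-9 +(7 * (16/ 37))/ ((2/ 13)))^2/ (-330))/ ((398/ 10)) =20668999742341/ 16750808249175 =1.23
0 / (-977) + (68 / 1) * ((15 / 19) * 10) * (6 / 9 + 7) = 78200 / 19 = 4115.79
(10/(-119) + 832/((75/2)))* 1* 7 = 154.72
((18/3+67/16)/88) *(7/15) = 1141/21120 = 0.05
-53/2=-26.50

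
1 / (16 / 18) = 9 / 8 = 1.12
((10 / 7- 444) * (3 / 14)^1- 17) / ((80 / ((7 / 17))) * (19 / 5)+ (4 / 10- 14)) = -6850 / 44387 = -0.15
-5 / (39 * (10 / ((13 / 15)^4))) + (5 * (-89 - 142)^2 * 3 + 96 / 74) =8995678579961 / 11238750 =800416.29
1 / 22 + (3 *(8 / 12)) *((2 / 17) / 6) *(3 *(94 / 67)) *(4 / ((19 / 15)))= 269801 / 476102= 0.57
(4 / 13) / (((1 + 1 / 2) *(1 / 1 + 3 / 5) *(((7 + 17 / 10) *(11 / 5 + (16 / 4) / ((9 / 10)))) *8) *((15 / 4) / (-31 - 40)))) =-1775 / 338169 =-0.01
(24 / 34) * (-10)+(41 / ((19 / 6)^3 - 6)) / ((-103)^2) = -7081993488 / 1003303739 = -7.06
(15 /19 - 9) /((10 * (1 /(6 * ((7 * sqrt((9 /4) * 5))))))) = -4914 * sqrt(5) /95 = -115.66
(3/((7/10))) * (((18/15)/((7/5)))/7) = 180/343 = 0.52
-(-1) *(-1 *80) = -80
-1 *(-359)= 359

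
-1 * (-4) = 4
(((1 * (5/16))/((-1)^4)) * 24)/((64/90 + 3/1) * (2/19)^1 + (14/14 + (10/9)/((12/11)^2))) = 461700/143083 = 3.23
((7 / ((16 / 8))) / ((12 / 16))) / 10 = 7 / 15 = 0.47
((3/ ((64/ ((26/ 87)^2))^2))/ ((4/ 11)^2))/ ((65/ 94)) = 12494339/ 195549050880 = 0.00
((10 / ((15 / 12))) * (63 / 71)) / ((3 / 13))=30.76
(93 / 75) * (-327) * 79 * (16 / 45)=-4271056 / 375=-11389.48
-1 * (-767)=767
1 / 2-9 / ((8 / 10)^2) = -217 / 16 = -13.56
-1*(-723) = 723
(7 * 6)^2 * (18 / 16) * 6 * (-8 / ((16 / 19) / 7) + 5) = -1464561 / 2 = -732280.50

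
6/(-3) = -2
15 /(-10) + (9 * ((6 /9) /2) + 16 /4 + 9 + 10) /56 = -29 /28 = -1.04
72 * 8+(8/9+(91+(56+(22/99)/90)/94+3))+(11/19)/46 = 5585712181/8318295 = 671.50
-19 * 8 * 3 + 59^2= 3025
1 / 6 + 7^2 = 295 / 6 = 49.17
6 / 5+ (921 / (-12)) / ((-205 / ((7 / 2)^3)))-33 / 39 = 1399089 / 85280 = 16.41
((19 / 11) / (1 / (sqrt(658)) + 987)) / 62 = 6169737 / 218582091541 -19*sqrt(658) / 437164183082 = 0.00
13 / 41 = 0.32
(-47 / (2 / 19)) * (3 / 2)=-2679 / 4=-669.75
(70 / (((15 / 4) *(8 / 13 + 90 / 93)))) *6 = 22568 / 319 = 70.75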